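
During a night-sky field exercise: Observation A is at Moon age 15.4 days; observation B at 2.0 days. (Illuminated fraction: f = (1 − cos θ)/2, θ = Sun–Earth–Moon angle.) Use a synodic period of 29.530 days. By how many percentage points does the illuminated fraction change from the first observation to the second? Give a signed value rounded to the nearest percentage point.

-95 pp

First observation: θ = 360°·15.4/29.530 = 187.7°, so f = 0.995.
Second observation: θ = 24.4°, f = 0.045.
Δf = 0.045 − 0.995 = -0.951, i.e. -95 pp.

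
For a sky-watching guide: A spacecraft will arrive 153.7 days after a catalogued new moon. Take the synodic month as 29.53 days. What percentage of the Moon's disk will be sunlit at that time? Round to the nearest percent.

153.7/29.53 = 5.205 lunations, so 5 complete cycles and 6.05 d into the next.
The Moon has covered 6.05/29.53 of its cycle, so θ ≈ 360° × 6.05/29.53 = 73.8°.
Illuminated fraction = (1 − cos 73.8°)/2 = (1 − 0.280)/2 ≈ 0.360, so 36%.

36%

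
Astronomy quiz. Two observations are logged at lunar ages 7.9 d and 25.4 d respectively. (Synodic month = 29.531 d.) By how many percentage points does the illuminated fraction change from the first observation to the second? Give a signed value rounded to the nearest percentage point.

-37 pp

First observation: θ = 360°·7.9/29.531 = 96.3°, so f = 0.555.
Second observation: θ = 309.6°, f = 0.181.
Δf = 0.181 − 0.555 = -0.374, i.e. -37 pp.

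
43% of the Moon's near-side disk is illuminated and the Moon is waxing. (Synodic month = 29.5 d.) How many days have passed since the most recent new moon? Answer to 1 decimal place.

From f = (1 − cos θ)/2: cos θ = 1 − 2×0.43 = 0.140; arccos → 82.0°.
Before full moon the principal value applies: θ = 82.0°.
At 360°/29.5 d per day, 82.0° corresponds to 6.72 days.

6.7 days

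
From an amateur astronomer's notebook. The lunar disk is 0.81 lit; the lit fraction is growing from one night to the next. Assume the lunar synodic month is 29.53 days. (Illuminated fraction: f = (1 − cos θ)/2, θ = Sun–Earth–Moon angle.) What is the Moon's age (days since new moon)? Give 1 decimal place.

cos θ = 1 − 2f = -0.620, giving a principal value of 128.3°.
Waxing ⇒ before full, so θ = 128.3°.
At 360°/29.53 d per day, 128.3° corresponds to 10.53 days.

10.5 days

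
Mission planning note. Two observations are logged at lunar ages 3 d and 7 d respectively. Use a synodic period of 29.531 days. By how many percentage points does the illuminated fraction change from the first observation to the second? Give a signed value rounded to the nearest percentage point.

+36 percentage points

First observation: θ = 360°·3/29.531 = 36.6°, so f = 0.098.
Second observation: θ = 85.3°, f = 0.459.
Δf = 0.459 − 0.098 = +0.361, i.e. +36 pp.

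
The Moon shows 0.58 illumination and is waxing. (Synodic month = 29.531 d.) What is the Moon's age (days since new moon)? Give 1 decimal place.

Invert f = (1 − cos θ)/2 to get cos θ = 1 − 2(0.58) = -0.160, hence θ₀ = arccos -0.160 = 99.2°.
The Moon is waxing (0°–180°), so θ = 99.2° directly.
Age = 29.531 × 99.2°/360° ≈ 8.14 days.

8.1 days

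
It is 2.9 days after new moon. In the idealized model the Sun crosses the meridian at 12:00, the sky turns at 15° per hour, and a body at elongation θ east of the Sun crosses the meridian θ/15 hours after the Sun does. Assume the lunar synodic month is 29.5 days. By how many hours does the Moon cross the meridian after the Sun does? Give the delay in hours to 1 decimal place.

2.4 h

The Moon has covered 2.9/29.5 of its cycle, so θ ≈ 360° × 2.9/29.5 = 35.4°.
Delay after the Sun = 35.4° / (15°/h) ≈ 2.36 h.
So the Moon crosses the meridian 2.36 h after the Sun.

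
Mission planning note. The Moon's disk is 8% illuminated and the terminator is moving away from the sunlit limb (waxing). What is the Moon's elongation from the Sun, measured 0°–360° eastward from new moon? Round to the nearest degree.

33°

From f = (1 − cos θ)/2: cos θ = 1 − 2×0.08 = 0.840; arccos → 32.9°.
The Moon is waxing (0°–180°), so θ = 32.9° directly.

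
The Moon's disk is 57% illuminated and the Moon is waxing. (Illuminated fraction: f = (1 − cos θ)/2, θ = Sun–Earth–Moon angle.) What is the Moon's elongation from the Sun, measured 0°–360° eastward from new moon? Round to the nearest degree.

98°

Invert f = (1 − cos θ)/2 to get cos θ = 1 − 2(0.57) = -0.140, hence θ₀ = arccos -0.140 = 98.0°.
Waxing ⇒ before full, so θ = 98.0°.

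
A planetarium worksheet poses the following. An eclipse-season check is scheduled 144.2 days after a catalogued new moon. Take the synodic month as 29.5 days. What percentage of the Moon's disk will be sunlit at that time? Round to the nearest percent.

12%

Reduce mod P: 144.2 − 4×29.5 = 26.20 d into the current lunation.
Elongation θ = 360° × 26.20/29.5 ≈ 319.7°.
With cos θ = 0.763, the lit fraction is (1 − 0.763)/2 ≈ 0.119, so 12%.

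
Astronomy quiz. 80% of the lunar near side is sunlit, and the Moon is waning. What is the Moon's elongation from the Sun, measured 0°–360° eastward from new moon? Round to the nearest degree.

From f = (1 − cos θ)/2: cos θ = 1 − 2×0.80 = -0.600; arccos → 126.9°.
Since the Moon is past full (waning), take the reflex angle: θ = 360° − 126.9° = 233.1°.

233°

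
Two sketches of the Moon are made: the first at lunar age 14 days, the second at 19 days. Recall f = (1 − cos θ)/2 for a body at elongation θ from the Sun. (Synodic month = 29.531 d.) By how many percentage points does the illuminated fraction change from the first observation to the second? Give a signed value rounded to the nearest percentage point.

First observation: θ = 360°·14/29.531 = 170.7°, so f = 0.993.
Second observation: θ = 231.6°, f = 0.810.
Δf = 0.810 − 0.993 = -0.183, i.e. -18 pp.

-18 pp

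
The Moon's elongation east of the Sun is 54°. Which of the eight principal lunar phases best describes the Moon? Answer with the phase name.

waxing crescent

54° lies in the waxing crescent sector of the 8-phase cycle.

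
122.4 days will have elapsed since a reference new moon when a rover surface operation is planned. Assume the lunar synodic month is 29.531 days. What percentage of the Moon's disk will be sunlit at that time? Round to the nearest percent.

122.4/29.531 = 4.145 lunations, so 4 complete cycles and 4.28 d into the next.
Elongation θ = 360° × 4.28/29.531 ≈ 52.1°.
cos 52.1° = 0.614, so f = (1 − 0.614)/2 = 0.193, so 19%.

19%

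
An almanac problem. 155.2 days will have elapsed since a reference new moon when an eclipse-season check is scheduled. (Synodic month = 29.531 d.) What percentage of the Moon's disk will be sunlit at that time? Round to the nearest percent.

52%

155.2 d spans 5 complete synodic months (5 × 29.531 = 147.66 d) plus 7.54 d.
Elongation θ = 360° × 7.54/29.531 ≈ 92.0°.
cos 92.0° = (-0.035), so f = (1 − (-0.035))/2 = 0.517, so 52%.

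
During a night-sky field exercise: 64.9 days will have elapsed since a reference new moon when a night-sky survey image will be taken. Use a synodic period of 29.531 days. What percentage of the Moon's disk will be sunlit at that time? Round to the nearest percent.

34%

Reduce mod P: 64.9 − 2×29.531 = 5.84 d into the current lunation.
Elongation θ = 360° × 5.84/29.531 ≈ 71.2°.
With cos θ = 0.323, the lit fraction is (1 − 0.323)/2 ≈ 0.339, so 34%.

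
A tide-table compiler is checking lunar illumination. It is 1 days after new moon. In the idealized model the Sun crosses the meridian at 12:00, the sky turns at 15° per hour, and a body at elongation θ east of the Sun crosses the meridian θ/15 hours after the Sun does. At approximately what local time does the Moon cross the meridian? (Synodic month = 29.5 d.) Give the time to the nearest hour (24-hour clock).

The Moon has covered 1/29.5 of its cycle, so θ ≈ 360° × 1/29.5 = 12.2°.
At 15° of sky rotation per hour, 12.2° corresponds to a 0.81 h lag.
12:00 + 0.81 h ≈ 12:49 → 13:00 to the nearest hour.

13:00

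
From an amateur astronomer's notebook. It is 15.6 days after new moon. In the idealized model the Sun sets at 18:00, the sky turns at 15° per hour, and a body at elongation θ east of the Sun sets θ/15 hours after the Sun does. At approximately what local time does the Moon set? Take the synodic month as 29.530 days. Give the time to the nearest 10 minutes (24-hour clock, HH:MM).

06:40

Elongation θ = 360° × 15.6/29.530 ≈ 190.2°.
The Moon trails the Sun by θ/15 = 190.2/15 ≈ 12.68 hours.
18:00 + 12.679 h ≈ 06:41 → 06:40 to the nearest ten minutes.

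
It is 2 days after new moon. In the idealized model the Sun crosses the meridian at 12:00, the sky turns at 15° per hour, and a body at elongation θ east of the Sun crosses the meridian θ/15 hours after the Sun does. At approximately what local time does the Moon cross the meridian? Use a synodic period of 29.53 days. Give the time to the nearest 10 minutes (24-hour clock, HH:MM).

Elongation θ = 360° × 2/29.53 ≈ 24.4°.
The Moon trails the Sun by θ/15 = 24.4/15 ≈ 1.63 hours.
12:00 + 1.625 h ≈ 13:38 → 13:40 to the nearest ten minutes.

13:40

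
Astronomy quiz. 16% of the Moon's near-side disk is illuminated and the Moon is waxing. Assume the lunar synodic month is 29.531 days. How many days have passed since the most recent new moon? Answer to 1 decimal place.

3.9 days

From f = (1 − cos θ)/2: cos θ = 1 − 2×0.16 = 0.680; arccos → 47.2°.
Before full moon the principal value applies: θ = 47.2°.
Age = 29.531 × 47.2°/360° ≈ 3.87 days.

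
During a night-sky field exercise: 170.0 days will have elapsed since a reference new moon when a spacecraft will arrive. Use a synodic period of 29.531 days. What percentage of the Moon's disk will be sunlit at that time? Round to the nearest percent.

170.0/29.531 = 5.757 lunations, so 5 complete cycles and 22.34 d into the next.
The Moon has covered 22.34/29.531 of its cycle, so θ ≈ 360° × 22.34/29.531 = 272.4°.
With cos θ = 0.042, the lit fraction is (1 − 0.042)/2 ≈ 0.479, so 48%.

48%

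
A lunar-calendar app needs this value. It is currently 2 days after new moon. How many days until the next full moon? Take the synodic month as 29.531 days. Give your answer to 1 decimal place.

Full moon occurs at elongation 180°, i.e. at age 29.531 × 180/360 = 14.765 d.
That is 14.765 − 2 = 12.765 days ahead.

12.8 days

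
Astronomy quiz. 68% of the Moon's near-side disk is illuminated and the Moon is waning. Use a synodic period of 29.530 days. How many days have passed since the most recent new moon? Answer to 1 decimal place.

cos θ = 1 − 2f = -0.360, giving a principal value of 111.1°.
Waning ⇒ past full, so θ = 360° − 111.1° = 248.9°.
At 360°/29.530 d per day, 248.9° corresponds to 20.42 days.

20.4 days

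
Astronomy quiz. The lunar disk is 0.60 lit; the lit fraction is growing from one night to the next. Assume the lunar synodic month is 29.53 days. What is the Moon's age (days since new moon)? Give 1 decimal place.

From f = (1 − cos θ)/2: cos θ = 1 − 2×0.60 = -0.200; arccos → 101.5°.
Before full moon the principal value applies: θ = 101.5°.
Age = 29.53 × 101.5°/360° ≈ 8.33 days.

8.3 days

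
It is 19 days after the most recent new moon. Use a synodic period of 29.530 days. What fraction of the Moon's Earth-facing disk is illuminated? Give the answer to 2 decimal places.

0.81

Phase angle: θ = 360°·(19 d)/(29.530 d) = 231.6°.
With cos θ = (-0.621), the lit fraction is (1 − (-0.621))/2 ≈ 0.810.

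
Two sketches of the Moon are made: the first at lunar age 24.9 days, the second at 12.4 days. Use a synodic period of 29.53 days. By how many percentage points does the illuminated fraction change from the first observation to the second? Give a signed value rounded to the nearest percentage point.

First observation: θ = 360°·24.9/29.53 = 303.6°, so f = 0.224.
Second observation: θ = 151.2°, f = 0.938.
Δf = 0.938 − 0.224 = +0.714, i.e. +71 pp.

+71 percentage points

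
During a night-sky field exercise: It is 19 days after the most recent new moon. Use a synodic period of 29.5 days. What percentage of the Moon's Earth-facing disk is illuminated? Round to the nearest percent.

Phase angle: θ = 360°·(19 d)/(29.5 d) = 231.9°.
Illuminated fraction = (1 − cos 231.9°)/2 = (1 − (-0.618))/2 ≈ 0.809, so 81%.

81%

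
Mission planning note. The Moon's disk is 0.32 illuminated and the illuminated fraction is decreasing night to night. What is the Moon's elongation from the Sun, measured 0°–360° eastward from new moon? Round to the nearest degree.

291°

cos θ = 1 − 2f = 0.360, giving a principal value of 68.9°.
Waning ⇒ past full, so θ = 360° − 68.9° = 291.1°.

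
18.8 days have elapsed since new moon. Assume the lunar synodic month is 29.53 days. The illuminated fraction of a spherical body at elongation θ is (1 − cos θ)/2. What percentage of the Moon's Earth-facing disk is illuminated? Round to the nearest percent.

Elongation θ = 360° × 18.8/29.53 ≈ 229.2°.
cos 229.2° = (-0.654), so f = (1 − (-0.654))/2 = 0.827, so 83%.

83%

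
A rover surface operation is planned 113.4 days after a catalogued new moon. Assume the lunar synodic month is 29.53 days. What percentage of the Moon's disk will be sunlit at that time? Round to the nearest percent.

Reduce mod P: 113.4 − 3×29.53 = 24.81 d into the current lunation.
The Moon has covered 24.81/29.53 of its cycle, so θ ≈ 360° × 24.81/29.53 = 302.5°.
cos 302.5° = 0.537, so f = (1 − 0.537)/2 = 0.232, so 23%.

23%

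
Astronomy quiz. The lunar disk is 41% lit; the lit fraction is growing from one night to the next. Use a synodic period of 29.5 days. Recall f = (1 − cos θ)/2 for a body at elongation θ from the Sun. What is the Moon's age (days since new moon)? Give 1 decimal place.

From f = (1 − cos θ)/2: cos θ = 1 − 2×0.41 = 0.180; arccos → 79.6°.
Before full moon the principal value applies: θ = 79.6°.
At 360°/29.5 d per day, 79.6° corresponds to 6.53 days.

6.5 days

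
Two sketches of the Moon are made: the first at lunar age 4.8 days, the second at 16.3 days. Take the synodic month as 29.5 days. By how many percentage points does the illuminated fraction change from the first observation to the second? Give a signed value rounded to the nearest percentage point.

+73 pp

First observation: θ = 360°·4.8/29.5 = 58.6°, so f = 0.239.
Second observation: θ = 198.9°, f = 0.973.
Δf = 0.973 − 0.239 = +0.734, i.e. +73 pp.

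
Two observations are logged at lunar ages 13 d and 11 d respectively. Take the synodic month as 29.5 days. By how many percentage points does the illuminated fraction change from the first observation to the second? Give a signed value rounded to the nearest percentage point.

-12 percentage points

θ₁ = 360° × 13/29.5 = 158.6°, f₁ = (1 − cos θ₁)/2 = 0.966.
θ₂ = 360° × 11/29.5 = 134.2°, f₂ = (1 − cos θ₂)/2 = 0.849.
Change = f₂ − f₁ = -0.117 → -12 percentage points.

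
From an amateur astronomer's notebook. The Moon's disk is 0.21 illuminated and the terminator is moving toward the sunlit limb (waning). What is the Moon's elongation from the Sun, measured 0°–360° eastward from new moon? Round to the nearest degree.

From f = (1 − cos θ)/2: cos θ = 1 − 2×0.21 = 0.580; arccos → 54.5°.
Since the Moon is past full (waning), take the reflex angle: θ = 360° − 54.5° = 305.5°.

305°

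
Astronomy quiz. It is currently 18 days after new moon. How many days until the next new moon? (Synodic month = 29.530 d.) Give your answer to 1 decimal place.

11.5 days

One full lunation from the last new moon is 29.530 d; remaining = 29.530 − 18 = 11.530 d.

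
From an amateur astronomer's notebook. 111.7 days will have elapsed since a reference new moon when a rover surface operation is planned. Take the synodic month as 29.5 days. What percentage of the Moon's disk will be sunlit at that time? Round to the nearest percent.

39%

111.7 d spans 3 complete synodic months (3 × 29.5 = 88.50 d) plus 23.20 d.
Phase angle: θ = 360°·(23.20 d)/(29.5 d) = 283.1°.
With cos θ = 0.227, the lit fraction is (1 − 0.227)/2 ≈ 0.387, so 39%.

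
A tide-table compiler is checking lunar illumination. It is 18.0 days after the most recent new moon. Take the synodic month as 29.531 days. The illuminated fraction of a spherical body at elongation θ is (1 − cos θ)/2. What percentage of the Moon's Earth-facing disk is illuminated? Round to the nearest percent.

89%

Elongation θ = 360° × 18.0/29.531 ≈ 219.4°.
cos 219.4° = (-0.772), so f = (1 − (-0.772))/2 = 0.886, so 89%.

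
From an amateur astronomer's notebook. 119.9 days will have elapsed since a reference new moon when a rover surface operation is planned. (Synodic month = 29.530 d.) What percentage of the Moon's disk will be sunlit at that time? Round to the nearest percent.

119.9 d spans 4 complete synodic months (4 × 29.530 = 118.12 d) plus 1.78 d.
The Moon has covered 1.78/29.530 of its cycle, so θ ≈ 360° × 1.78/29.530 = 21.7°.
cos 21.7° = 0.929, so f = (1 − 0.929)/2 = 0.035, so 4%.

4%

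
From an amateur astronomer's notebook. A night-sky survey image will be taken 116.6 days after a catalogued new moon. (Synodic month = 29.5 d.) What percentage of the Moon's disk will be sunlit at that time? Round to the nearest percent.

2%

Reduce mod P: 116.6 − 3×29.5 = 28.10 d into the current lunation.
Phase angle: θ = 360°·(28.10 d)/(29.5 d) = 342.9°.
cos 342.9° = 0.956, so f = (1 − 0.956)/2 = 0.022, so 2%.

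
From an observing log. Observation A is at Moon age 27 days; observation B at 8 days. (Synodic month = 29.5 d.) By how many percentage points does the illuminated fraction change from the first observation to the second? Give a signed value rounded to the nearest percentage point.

+50 percentage points

θ₁ = 360° × 27/29.5 = 329.5°, f₁ = (1 − cos θ₁)/2 = 0.069.
θ₂ = 360° × 8/29.5 = 97.6°, f₂ = (1 − cos θ₂)/2 = 0.566.
Change = f₂ − f₁ = +0.497 → +50 percentage points.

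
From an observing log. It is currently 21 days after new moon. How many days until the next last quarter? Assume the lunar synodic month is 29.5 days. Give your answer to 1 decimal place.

Last quarter occurs at elongation 270°, i.e. at age 29.5 × 270/360 = 22.125 d.
That is 22.125 − 21 = 1.125 days ahead.

1.1 days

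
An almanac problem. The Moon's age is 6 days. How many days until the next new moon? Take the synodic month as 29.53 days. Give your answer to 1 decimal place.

23.5 days

The next new moon completes the synodic month: 29.53 − 6 = 23.530 days.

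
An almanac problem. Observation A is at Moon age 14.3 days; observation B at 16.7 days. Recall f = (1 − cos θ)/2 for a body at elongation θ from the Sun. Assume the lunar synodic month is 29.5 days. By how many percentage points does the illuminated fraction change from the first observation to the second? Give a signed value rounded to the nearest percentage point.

θ₁ = 360° × 14.3/29.5 = 174.5°, f₁ = (1 − cos θ₁)/2 = 0.998.
θ₂ = 360° × 16.7/29.5 = 203.8°, f₂ = (1 − cos θ₂)/2 = 0.957.
Change = f₂ − f₁ = -0.040 → -4 percentage points.

-4 percentage points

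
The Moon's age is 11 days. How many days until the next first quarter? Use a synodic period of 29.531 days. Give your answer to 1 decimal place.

First quarter occurs at elongation 90°, i.e. at age 29.531 × 90/360 = 7.383 d.
This lunation's first quarter (7.383 d) has passed, so add one period: 36.914 − 11 = 25.914 days.

25.9 days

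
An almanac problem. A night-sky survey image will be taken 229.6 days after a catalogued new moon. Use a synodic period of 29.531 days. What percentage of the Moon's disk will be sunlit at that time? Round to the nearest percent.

42%

Reduce mod P: 229.6 − 7×29.531 = 22.88 d into the current lunation.
Elongation θ = 360° × 22.88/29.531 ≈ 279.0°.
Illuminated fraction = (1 − cos 279.0°)/2 = (1 − 0.156)/2 ≈ 0.422, so 42%.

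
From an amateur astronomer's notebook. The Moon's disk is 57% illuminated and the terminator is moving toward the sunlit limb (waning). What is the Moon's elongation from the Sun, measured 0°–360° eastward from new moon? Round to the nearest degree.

262°

cos θ = 1 − 2f = -0.140, giving a principal value of 98.0°.
Waning ⇒ past full, so θ = 360° − 98.0° = 262.0°.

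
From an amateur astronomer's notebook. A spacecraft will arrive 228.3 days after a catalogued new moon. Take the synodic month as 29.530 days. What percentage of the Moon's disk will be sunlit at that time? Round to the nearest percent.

56%

228.3 d spans 7 complete synodic months (7 × 29.530 = 206.71 d) plus 21.59 d.
The Moon has covered 21.59/29.530 of its cycle, so θ ≈ 360° × 21.59/29.530 = 263.2°.
With cos θ = (-0.118), the lit fraction is (1 − (-0.118))/2 ≈ 0.559, so 56%.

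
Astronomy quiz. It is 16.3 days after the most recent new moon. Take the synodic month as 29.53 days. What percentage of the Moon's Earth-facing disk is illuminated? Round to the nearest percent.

97%

Phase angle: θ = 360°·(16.3 d)/(29.53 d) = 198.7°.
Illuminated fraction = (1 − cos 198.7°)/2 = (1 − (-0.947))/2 ≈ 0.974, so 97%.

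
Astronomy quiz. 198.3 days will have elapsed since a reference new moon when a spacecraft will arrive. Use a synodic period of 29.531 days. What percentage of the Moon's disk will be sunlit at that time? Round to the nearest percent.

61%

198.3/29.531 = 6.715 lunations, so 6 complete cycles and 21.11 d into the next.
Elongation θ = 360° × 21.11/29.531 ≈ 257.4°.
cos 257.4° = (-0.218), so f = (1 − (-0.218))/2 = 0.609, so 61%.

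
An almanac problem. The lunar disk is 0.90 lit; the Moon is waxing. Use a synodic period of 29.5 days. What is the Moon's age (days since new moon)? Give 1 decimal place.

cos θ = 1 − 2f = -0.800, giving a principal value of 143.1°.
Before full moon the principal value applies: θ = 143.1°.
At 360°/29.5 d per day, 143.1° corresponds to 11.73 days.

11.7 days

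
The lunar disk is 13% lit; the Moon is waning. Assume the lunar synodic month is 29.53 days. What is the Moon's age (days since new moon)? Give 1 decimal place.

26.1 days

cos θ = 1 − 2f = 0.740, giving a principal value of 42.3°.
A waning Moon lies in 180°–360°, so θ = 360° − 42.3° = 317.7°.
Age = 29.53 × 317.7°/360° ≈ 26.06 days.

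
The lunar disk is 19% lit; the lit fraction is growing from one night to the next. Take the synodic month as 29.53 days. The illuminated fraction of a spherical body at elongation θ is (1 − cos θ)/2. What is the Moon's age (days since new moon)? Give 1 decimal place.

cos θ = 1 − 2f = 0.620, giving a principal value of 51.7°.
The Moon is waxing (0°–180°), so θ = 51.7° directly.
At 360°/29.53 d per day, 51.7° corresponds to 4.24 days.

4.2 days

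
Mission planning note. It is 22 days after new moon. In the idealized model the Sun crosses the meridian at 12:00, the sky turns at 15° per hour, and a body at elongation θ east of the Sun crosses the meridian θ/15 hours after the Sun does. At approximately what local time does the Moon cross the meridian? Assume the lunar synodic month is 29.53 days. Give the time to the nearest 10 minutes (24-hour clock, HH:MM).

05:50

The Moon has covered 22/29.53 of its cycle, so θ ≈ 360° × 22/29.53 = 268.2°.
The Moon trails the Sun by θ/15 = 268.2/15 ≈ 17.88 hours.
12:00 + 17.880 h ≈ 05:53 → 05:50 to the nearest ten minutes.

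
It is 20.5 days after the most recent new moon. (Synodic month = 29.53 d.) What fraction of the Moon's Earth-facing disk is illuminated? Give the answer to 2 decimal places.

Phase angle: θ = 360°·(20.5 d)/(29.53 d) = 249.9°.
With cos θ = (-0.343), the lit fraction is (1 − (-0.343))/2 ≈ 0.672.

0.67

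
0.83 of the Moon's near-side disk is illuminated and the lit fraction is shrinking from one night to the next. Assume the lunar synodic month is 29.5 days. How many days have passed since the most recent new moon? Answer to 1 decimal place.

From f = (1 − cos θ)/2: cos θ = 1 − 2×0.83 = -0.660; arccos → 131.3°.
Waning ⇒ past full, so θ = 360° − 131.3° = 228.7°.
Age = 29.5 × 228.7°/360° ≈ 18.74 days.

18.7 days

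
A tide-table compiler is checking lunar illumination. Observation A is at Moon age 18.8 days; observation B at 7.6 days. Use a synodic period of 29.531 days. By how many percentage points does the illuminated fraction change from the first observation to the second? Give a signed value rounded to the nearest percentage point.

First observation: θ = 360°·18.8/29.531 = 229.2°, so f = 0.827.
Second observation: θ = 92.6°, f = 0.523.
Δf = 0.523 − 0.827 = -0.304, i.e. -30 pp.

-30 percentage points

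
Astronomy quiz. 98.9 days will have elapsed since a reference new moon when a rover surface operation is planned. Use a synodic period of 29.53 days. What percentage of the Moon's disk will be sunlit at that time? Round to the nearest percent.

Reduce mod P: 98.9 − 3×29.53 = 10.31 d into the current lunation.
Phase angle: θ = 360°·(10.31 d)/(29.53 d) = 125.7°.
Illuminated fraction = (1 − cos 125.7°)/2 = (1 − (-0.583))/2 ≈ 0.792, so 79%.

79%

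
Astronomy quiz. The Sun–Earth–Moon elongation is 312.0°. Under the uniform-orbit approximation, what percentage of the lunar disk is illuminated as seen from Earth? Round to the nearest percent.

17%

Half-versine of 312.0°: (1 − 0.669)/2 = 0.165, i.e. 17%.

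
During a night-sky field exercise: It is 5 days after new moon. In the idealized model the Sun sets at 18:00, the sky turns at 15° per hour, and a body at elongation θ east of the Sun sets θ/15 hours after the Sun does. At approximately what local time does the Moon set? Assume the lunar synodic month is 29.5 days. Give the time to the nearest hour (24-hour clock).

Elongation θ = 360° × 5/29.5 ≈ 61.0°.
The Moon trails the Sun by θ/15 = 61.0/15 ≈ 4.07 hours.
18:00 + 4.07 h ≈ 22:04 → 22:00 to the nearest hour.

22:00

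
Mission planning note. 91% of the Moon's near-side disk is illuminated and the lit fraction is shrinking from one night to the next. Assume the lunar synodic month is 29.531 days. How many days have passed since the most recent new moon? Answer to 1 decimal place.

17.6 days

Invert f = (1 − cos θ)/2 to get cos θ = 1 − 2(0.91) = -0.820, hence θ₀ = arccos -0.820 = 145.1°.
Waning ⇒ past full, so θ = 360° − 145.1° = 214.9°.
Age = 29.531 × 214.9°/360° ≈ 17.63 days.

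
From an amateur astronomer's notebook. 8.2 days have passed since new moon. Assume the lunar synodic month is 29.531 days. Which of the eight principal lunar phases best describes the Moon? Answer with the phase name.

θ ≈ 360° × 8.2/29.531 = 100°, which falls in the first quarter sector.

first quarter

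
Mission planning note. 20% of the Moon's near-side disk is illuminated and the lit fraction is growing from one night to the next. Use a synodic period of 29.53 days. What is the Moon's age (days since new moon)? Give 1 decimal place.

cos θ = 1 − 2f = 0.600, giving a principal value of 53.1°.
Before full moon the principal value applies: θ = 53.1°.
At 360°/29.53 d per day, 53.1° corresponds to 4.36 days.

4.4 days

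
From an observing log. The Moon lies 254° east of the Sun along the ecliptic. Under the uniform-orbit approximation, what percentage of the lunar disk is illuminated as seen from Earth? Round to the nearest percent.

Half-versine of 254°: (1 − (-0.276))/2 = 0.638, i.e. 64%.

64%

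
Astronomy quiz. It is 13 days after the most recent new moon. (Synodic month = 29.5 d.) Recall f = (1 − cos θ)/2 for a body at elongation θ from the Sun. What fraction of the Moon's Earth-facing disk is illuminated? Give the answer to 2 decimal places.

Elongation θ = 360° × 13/29.5 ≈ 158.6°.
cos 158.6° = (-0.931), so f = (1 − (-0.931))/2 = 0.966.

0.97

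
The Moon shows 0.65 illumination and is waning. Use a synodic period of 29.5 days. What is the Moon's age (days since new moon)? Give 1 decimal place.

20.7 days

From f = (1 − cos θ)/2: cos θ = 1 − 2×0.65 = -0.300; arccos → 107.5°.
Waning ⇒ past full, so θ = 360° − 107.5° = 252.5°.
At 360°/29.5 d per day, 252.5° corresponds to 20.69 days.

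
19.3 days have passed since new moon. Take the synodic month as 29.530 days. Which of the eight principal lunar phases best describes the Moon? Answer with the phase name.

At 19.3/29.530 of the cycle, θ ≈ 235° — the waning gibbous range.

waning gibbous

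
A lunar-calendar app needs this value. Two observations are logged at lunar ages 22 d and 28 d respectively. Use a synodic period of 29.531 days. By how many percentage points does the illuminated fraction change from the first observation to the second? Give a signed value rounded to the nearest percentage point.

θ₁ = 360° × 22/29.531 = 268.2°, f₁ = (1 − cos θ₁)/2 = 0.516.
θ₂ = 360° × 28/29.531 = 341.3°, f₂ = (1 − cos θ₂)/2 = 0.026.
Change = f₂ − f₁ = -0.489 → -49 percentage points.

-49 pp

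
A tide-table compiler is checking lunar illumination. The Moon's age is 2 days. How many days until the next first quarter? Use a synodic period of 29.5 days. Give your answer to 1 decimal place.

First quarter is 0.25 of the way through the cycle: age 0.25 × 29.5 = 7.375 d.
So 5.375 days remain (7.375 − 2).

5.4 days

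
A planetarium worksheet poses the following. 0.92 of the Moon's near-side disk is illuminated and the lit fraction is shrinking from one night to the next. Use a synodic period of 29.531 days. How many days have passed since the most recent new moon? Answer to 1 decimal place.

17.5 days

Invert f = (1 − cos θ)/2 to get cos θ = 1 − 2(0.92) = -0.840, hence θ₀ = arccos -0.840 = 147.1°.
Since the Moon is past full (waning), take the reflex angle: θ = 360° − 147.1° = 212.9°.
That fraction of the synodic month is 212.9/360 × 29.531 d ≈ 17.46 d.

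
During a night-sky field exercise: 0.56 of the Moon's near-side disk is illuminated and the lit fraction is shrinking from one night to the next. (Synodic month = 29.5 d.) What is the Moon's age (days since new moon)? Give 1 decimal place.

Invert f = (1 − cos θ)/2 to get cos θ = 1 − 2(0.56) = -0.120, hence θ₀ = arccos -0.120 = 96.9°.
A waning Moon lies in 180°–360°, so θ = 360° − 96.9° = 263.1°.
At 360°/29.5 d per day, 263.1° corresponds to 21.56 days.

21.6 days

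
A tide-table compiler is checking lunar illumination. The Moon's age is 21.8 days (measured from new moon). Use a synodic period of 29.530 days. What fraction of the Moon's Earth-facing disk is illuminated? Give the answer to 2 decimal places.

0.54

Elongation θ = 360° × 21.8/29.530 ≈ 265.8°.
cos 265.8° = (-0.074), so f = (1 − (-0.074))/2 = 0.537.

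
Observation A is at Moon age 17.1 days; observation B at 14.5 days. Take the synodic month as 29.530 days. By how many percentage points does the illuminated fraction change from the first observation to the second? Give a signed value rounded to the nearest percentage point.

θ₁ = 360° × 17.1/29.530 = 208.5°, f₁ = (1 − cos θ₁)/2 = 0.940.
θ₂ = 360° × 14.5/29.530 = 176.8°, f₂ = (1 − cos θ₂)/2 = 0.999.
Change = f₂ − f₁ = +0.060 → +6 percentage points.

+6 percentage points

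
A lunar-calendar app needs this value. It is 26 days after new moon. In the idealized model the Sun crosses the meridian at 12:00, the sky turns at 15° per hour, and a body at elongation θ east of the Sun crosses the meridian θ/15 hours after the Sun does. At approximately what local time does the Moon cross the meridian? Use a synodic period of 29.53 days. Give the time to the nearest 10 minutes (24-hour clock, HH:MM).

Phase angle: θ = 360°·(26 d)/(29.53 d) = 317.0°.
The Moon trails the Sun by θ/15 = 317.0/15 ≈ 21.13 hours.
12:00 + 21.131 h ≈ 09:08 → 09:10 to the nearest ten minutes.

09:10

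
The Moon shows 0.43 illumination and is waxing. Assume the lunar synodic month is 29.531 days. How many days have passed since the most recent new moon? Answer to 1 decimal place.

cos θ = 1 − 2f = 0.140, giving a principal value of 82.0°.
Before full moon the principal value applies: θ = 82.0°.
Age = 29.531 × 82.0°/360° ≈ 6.72 days.

6.7 days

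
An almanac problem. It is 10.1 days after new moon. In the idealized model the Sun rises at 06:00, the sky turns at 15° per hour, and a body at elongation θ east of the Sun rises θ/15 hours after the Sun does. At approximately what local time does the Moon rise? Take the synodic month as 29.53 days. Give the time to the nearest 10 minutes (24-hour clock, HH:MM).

14:10

The Moon has covered 10.1/29.53 of its cycle, so θ ≈ 360° × 10.1/29.53 = 123.1°.
The Moon trails the Sun by θ/15 = 123.1/15 ≈ 8.21 hours.
06:00 + 8.209 h ≈ 14:13 → 14:10 to the nearest ten minutes.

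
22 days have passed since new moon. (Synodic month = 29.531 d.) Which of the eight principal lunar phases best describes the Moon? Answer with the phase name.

At 22/29.531 of the cycle, θ ≈ 268° — the last quarter range.

last quarter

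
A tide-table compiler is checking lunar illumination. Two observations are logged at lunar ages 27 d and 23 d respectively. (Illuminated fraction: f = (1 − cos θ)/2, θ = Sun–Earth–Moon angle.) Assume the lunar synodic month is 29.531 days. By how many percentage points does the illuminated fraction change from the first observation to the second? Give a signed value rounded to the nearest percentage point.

θ₁ = 360° × 27/29.531 = 329.1°, f₁ = (1 − cos θ₁)/2 = 0.071.
θ₂ = 360° × 23/29.531 = 280.4°, f₂ = (1 − cos θ₂)/2 = 0.410.
Change = f₂ − f₁ = +0.339 → +34 percentage points.

+34 pp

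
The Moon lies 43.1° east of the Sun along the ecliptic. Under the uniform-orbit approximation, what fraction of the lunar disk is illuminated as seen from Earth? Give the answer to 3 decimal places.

0.135

cos 43.1° = 0.730, so f = (1 − 0.730)/2 = 0.135.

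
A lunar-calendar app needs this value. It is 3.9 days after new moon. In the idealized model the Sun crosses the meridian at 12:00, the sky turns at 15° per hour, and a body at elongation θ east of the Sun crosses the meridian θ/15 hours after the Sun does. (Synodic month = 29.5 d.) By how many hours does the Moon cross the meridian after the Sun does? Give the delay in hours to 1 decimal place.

3.2 h

The Moon has covered 3.9/29.5 of its cycle, so θ ≈ 360° × 3.9/29.5 = 47.6°.
Delay after the Sun = 47.6° / (15°/h) ≈ 3.17 h.
So the Moon crosses the meridian 3.17 h after the Sun.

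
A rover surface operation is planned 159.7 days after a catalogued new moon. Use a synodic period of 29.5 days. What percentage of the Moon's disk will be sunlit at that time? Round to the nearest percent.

159.7 d spans 5 complete synodic months (5 × 29.5 = 147.50 d) plus 12.20 d.
Phase angle: θ = 360°·(12.20 d)/(29.5 d) = 148.9°.
With cos θ = (-0.856), the lit fraction is (1 − (-0.856))/2 ≈ 0.928, so 93%.

93%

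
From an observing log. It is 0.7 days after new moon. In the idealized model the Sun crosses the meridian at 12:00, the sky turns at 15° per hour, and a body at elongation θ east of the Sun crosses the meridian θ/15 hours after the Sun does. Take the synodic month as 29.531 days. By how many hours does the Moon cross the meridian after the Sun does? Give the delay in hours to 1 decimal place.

Phase angle: θ = 360°·(0.7 d)/(29.531 d) = 8.5°.
Delay after the Sun = 8.5° / (15°/h) ≈ 0.57 h.
So the Moon crosses the meridian 0.57 h after the Sun.

0.6 h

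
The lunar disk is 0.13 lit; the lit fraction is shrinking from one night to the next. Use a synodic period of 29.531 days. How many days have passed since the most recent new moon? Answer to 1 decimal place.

Invert f = (1 − cos θ)/2 to get cos θ = 1 − 2(0.13) = 0.740, hence θ₀ = arccos 0.740 = 42.3°.
Since the Moon is past full (waning), take the reflex angle: θ = 360° − 42.3° = 317.7°.
At 360°/29.531 d per day, 317.7° corresponds to 26.06 days.

26.1 days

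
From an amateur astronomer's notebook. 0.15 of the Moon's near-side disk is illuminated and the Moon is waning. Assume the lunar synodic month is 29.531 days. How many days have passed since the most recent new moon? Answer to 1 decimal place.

cos θ = 1 − 2f = 0.700, giving a principal value of 45.6°.
Since the Moon is past full (waning), take the reflex angle: θ = 360° − 45.6° = 314.4°.
That fraction of the synodic month is 314.4/360 × 29.531 d ≈ 25.79 d.

25.8 days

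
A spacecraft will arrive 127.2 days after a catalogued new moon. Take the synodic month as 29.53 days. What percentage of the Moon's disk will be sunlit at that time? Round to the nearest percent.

127.2/29.53 = 4.307 lunations, so 4 complete cycles and 9.08 d into the next.
Elongation θ = 360° × 9.08/29.53 ≈ 110.7°.
With cos θ = (-0.353), the lit fraction is (1 − (-0.353))/2 ≈ 0.677, so 68%.

68%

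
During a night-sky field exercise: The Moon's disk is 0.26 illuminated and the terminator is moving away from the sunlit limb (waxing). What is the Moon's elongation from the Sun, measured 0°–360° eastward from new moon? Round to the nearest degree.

61°

Invert f = (1 − cos θ)/2 to get cos θ = 1 − 2(0.26) = 0.480, hence θ₀ = arccos 0.480 = 61.3°.
Waxing ⇒ before full, so θ = 61.3°.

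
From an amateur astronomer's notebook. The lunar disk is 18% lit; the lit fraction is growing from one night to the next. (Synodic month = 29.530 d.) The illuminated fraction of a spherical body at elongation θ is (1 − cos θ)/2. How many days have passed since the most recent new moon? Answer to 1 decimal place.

4.1 days

cos θ = 1 − 2f = 0.640, giving a principal value of 50.2°.
The Moon is waxing (0°–180°), so θ = 50.2° directly.
Age = 29.530 × 50.2°/360° ≈ 4.12 days.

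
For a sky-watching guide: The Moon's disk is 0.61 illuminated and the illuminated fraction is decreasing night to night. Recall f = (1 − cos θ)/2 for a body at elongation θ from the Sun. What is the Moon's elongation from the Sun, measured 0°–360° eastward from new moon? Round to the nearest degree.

From f = (1 − cos θ)/2: cos θ = 1 − 2×0.61 = -0.220; arccos → 102.7°.
Waning ⇒ past full, so θ = 360° − 102.7° = 257.3°.

257°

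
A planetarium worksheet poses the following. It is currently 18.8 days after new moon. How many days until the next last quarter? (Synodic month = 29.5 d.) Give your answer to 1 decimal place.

3.3 days

Last quarter is 0.75 of the way through the cycle: age 0.75 × 29.5 = 22.125 d.
So 3.325 days remain (22.125 − 18.8).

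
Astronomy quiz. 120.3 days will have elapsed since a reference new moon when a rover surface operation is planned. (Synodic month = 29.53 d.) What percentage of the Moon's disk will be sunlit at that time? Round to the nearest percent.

5%

Reduce mod P: 120.3 − 4×29.53 = 2.18 d into the current lunation.
The Moon has covered 2.18/29.53 of its cycle, so θ ≈ 360° × 2.18/29.53 = 26.6°.
Illuminated fraction = (1 − cos 26.6°)/2 = (1 − 0.894)/2 ≈ 0.053, so 5%.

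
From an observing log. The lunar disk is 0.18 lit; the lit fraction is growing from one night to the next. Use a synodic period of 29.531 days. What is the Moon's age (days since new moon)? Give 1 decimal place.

4.1 days

From f = (1 − cos θ)/2: cos θ = 1 − 2×0.18 = 0.640; arccos → 50.2°.
Waxing ⇒ before full, so θ = 50.2°.
That fraction of the synodic month is 50.2/360 × 29.531 d ≈ 4.12 d.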